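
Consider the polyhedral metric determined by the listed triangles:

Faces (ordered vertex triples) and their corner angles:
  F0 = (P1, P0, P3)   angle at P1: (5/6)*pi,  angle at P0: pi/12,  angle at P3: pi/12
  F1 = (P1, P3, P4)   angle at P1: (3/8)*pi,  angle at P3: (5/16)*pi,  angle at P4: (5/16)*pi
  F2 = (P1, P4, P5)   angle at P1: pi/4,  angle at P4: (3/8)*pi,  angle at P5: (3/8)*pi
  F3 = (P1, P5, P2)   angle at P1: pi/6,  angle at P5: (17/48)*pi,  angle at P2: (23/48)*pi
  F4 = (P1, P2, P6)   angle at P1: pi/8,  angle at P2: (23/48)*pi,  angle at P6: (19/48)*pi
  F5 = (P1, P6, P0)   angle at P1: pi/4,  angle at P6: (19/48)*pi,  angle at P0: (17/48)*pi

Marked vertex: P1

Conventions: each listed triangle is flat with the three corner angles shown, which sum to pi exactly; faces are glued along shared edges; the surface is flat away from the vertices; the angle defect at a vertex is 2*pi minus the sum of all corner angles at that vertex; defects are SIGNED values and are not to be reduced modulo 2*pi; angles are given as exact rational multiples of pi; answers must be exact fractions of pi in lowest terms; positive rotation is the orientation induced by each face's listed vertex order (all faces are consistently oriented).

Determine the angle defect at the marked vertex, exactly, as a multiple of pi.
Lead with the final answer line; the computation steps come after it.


Answer: defect(P1) = 0

Sum of corner angles at P1: 2*pi
defect = 2*pi - 2*pi


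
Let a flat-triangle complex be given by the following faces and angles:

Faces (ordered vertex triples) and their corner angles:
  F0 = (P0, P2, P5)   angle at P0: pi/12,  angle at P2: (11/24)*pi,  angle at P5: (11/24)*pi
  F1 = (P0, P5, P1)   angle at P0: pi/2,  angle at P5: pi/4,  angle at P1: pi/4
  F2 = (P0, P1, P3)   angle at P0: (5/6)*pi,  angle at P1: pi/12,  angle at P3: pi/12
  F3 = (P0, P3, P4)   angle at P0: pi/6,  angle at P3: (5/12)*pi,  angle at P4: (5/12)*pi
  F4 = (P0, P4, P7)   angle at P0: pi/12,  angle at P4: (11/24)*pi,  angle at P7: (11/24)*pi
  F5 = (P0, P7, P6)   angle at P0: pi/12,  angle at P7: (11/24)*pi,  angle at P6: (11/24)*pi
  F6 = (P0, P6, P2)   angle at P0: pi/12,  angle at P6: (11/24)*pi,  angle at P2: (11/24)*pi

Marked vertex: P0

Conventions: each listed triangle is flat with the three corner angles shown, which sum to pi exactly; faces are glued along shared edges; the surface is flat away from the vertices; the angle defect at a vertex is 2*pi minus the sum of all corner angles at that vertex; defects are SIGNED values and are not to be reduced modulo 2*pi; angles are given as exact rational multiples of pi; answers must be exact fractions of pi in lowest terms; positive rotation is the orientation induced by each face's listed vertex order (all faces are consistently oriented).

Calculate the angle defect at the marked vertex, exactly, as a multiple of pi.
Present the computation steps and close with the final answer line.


Sum of corner angles at P0: (11/6)*pi
defect = 2*pi - (11/6)*pi

Answer: defect(P0) = pi/6


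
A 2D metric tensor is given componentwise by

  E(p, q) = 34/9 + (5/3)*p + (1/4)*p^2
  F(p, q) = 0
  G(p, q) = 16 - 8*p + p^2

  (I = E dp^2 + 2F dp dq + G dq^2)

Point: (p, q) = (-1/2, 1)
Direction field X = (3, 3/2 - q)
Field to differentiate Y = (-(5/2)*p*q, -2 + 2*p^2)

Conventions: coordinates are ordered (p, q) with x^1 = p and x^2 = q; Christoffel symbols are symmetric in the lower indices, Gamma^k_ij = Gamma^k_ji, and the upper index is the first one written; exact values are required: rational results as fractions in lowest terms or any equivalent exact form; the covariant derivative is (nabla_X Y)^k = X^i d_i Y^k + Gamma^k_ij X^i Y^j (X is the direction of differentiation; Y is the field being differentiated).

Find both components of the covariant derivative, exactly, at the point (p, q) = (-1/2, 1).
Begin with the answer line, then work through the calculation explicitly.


Answer: (nabla_X Y)^p = -24643/3464, (nabla_X Y)^q = -185/36

E = 433/144, F = 0, G = 81/4 at the point
E_p = 17/12, E_q = 0, F_p = 0, F_q = 0, G_p = -9, G_q = 0
EG - F^2 = 3897/64;  g^inv = (64/3897) * [[81/4, 0], [0, 433/144]]
first-kind symbols [ij,l] = (1/2)(d_i g_jl + d_j g_il - d_l g_ij): [pp,p] = E_p/2 = 17/24, [pp,q] = F_p - E_q/2 = 0, [pq,p] = E_q/2 = 0, [pq,q] = G_p/2 = -9/2, [qq,p] = F_q - G_p/2 = 9/2, [qq,q] = G_q/2 = 0
Gamma^p_ij = (G*[ij,p] - F*[ij,q])/(EG - F^2), Gamma^q_ij = (E*[ij,q] - F*[ij,p])/(EG - F^2)
Gamma_ppp = 102/433, Gamma_ppq = 0, Gamma_pqq = 648/433, Gamma_qpp = 0, Gamma_qpq = -2/9, Gamma_qqq = 0
X = (3, 1/2), Y = (5/4, -3/2) at the point


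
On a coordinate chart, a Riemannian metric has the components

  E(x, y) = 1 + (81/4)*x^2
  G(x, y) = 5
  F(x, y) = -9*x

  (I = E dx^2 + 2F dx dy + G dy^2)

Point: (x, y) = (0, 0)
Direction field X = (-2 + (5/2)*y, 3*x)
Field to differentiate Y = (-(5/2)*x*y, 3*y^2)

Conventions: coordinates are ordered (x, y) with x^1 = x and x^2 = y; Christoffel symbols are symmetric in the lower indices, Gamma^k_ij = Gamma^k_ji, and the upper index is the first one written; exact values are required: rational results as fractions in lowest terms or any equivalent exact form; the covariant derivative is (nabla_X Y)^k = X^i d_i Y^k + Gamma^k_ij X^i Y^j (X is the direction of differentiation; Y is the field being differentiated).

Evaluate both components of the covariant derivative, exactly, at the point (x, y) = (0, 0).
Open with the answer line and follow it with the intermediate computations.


Answer: (nabla_X Y)^x = 0, (nabla_X Y)^y = 0

E = 1, F = 0, G = 5 at the point
E_x = 0, E_y = 0, F_x = -9, F_y = 0, G_x = 0, G_y = 0
EG - F^2 = 5;  g^inv = (1/5) * [[5, 0], [0, 1]]
first-kind symbols [ij,l] = (1/2)(d_i g_jl + d_j g_il - d_l g_ij): [xx,x] = E_x/2 = 0, [xx,y] = F_x - E_y/2 = -9, [xy,x] = E_y/2 = 0, [xy,y] = G_x/2 = 0, [yy,x] = F_y - G_x/2 = 0, [yy,y] = G_y/2 = 0
Gamma^x_ij = (G*[ij,x] - F*[ij,y])/(EG - F^2), Gamma^y_ij = (E*[ij,y] - F*[ij,x])/(EG - F^2)
Gamma_xxx = 0, Gamma_xxy = 0, Gamma_xyy = 0, Gamma_yxx = -9/5, Gamma_yxy = 0, Gamma_yyy = 0
X = (-2, 0), Y = (0, 0) at the point


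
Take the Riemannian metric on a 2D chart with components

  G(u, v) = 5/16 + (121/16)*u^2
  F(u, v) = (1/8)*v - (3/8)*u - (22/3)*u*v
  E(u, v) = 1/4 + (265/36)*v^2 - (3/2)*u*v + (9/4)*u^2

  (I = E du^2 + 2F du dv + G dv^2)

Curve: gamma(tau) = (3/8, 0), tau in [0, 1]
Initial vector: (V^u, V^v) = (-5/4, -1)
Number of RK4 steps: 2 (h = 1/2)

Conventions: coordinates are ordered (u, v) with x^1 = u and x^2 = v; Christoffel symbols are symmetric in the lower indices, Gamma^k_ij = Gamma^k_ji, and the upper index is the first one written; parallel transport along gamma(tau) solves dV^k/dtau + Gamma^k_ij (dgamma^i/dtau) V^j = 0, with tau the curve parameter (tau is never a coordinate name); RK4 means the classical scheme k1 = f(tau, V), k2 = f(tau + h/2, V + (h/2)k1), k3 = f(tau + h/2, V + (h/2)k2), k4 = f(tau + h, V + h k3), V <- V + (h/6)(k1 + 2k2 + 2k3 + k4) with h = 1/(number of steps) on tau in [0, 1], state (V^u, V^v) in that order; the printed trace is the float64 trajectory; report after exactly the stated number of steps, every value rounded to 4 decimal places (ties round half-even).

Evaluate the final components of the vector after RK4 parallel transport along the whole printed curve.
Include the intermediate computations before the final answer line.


gamma'(tau) = (0, 0); f(tau, V)^k = -Gamma^k_ij(gamma(tau)) gamma'^i(tau) V^j; h = 1/2; intermediate values shown to 6 dp
curve data and Christoffel symbols at the stage parameters:
  tau = 0.000000: gamma = (0.375000, 0.000000), gamma' = (0.000000, 0.000000); Gamma_uuu = 1.511081, Gamma_uuv = 0.015548, Gamma_uvv = -9.892387, Gamma_vuu = 0.086299, Gamma_vuv = 2.062625, Gamma_vvv = -1.011003
  tau = 0.250000: gamma = (0.375000, 0.000000), gamma' = (0.000000, 0.000000); Gamma_uuu = 1.511081, Gamma_uuv = 0.015548, Gamma_uvv = -9.892387, Gamma_vuu = 0.086299, Gamma_vuv = 2.062625, Gamma_vvv = -1.011003
  tau = 0.500000: gamma = (0.375000, 0.000000), gamma' = (0.000000, 0.000000); Gamma_uuu = 1.511081, Gamma_uuv = 0.015548, Gamma_uvv = -9.892387, Gamma_vuu = 0.086299, Gamma_vuv = 2.062625, Gamma_vvv = -1.011003
  tau = 0.750000: gamma = (0.375000, 0.000000), gamma' = (0.000000, 0.000000); Gamma_uuu = 1.511081, Gamma_uuv = 0.015548, Gamma_uvv = -9.892387, Gamma_vuu = 0.086299, Gamma_vuv = 2.062625, Gamma_vvv = -1.011003
  tau = 1.000000: gamma = (0.375000, 0.000000), gamma' = (0.000000, 0.000000); Gamma_uuu = 1.511081, Gamma_uuv = 0.015548, Gamma_uvv = -9.892387, Gamma_vuu = 0.086299, Gamma_vuv = 2.062625, Gamma_vvv = -1.011003
step 0: V^u = -1.2500, V^v = -1.0000
step 1: k1 = (0.000000, 0.000000), k2 = (0.000000, 0.000000), k3 = (0.000000, 0.000000), k4 = (0.000000, 0.000000); V <- V + (h/6)(k1 + 2k2 + 2k3 + k4): V^u = -1.2500, V^v = -1.0000
step 2: k1 = (0.000000, 0.000000), k2 = (0.000000, 0.000000), k3 = (0.000000, 0.000000), k4 = (0.000000, 0.000000); V <- V + (h/6)(k1 + 2k2 + 2k3 + k4): V^u = -1.2500, V^v = -1.0000

Answer: V^u = -1.2500, V^v = -1.0000


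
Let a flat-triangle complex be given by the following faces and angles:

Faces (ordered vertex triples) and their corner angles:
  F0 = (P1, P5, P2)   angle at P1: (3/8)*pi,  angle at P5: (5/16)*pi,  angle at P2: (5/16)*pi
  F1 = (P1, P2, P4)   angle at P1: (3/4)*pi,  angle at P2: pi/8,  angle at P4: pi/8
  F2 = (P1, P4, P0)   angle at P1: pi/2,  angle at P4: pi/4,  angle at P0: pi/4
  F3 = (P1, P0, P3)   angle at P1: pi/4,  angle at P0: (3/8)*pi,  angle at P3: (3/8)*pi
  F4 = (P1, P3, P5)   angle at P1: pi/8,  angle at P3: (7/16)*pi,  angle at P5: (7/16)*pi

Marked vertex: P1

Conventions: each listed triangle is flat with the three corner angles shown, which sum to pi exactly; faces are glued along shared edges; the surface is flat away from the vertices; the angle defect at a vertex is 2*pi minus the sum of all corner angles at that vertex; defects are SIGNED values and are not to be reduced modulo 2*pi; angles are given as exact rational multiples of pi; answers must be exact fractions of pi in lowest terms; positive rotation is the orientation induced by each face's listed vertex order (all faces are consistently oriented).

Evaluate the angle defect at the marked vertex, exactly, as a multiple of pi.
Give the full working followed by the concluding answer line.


Sum of corner angles at P1: 2*pi
defect = 2*pi - 2*pi

Answer: defect(P1) = 0


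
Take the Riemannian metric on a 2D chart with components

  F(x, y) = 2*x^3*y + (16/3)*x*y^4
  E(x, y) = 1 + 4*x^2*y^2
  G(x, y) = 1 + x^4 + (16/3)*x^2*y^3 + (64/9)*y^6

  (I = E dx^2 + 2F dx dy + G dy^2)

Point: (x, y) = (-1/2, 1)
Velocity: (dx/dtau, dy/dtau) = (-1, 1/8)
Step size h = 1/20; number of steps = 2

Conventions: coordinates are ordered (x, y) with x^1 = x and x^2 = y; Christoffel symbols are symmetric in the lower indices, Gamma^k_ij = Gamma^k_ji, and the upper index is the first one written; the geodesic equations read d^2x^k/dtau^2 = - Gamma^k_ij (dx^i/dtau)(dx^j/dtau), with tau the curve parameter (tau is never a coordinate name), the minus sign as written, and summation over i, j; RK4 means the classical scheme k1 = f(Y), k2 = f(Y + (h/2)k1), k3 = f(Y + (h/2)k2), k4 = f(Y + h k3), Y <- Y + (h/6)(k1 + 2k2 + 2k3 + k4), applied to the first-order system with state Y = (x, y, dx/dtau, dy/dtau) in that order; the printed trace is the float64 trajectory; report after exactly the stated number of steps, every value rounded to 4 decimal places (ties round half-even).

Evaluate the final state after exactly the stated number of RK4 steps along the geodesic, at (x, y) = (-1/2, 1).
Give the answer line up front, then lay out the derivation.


Answer: x = -0.5989, y = 1.0094, dx/dtau = -0.9781, dy/dtau = 0.0651

f(Y) = (dx/dtau, dy/dtau, -Gamma^x_ij Y'^i Y'^j, -Gamma^y_ij Y'^i Y'^j) with the Gammas evaluated at the stage position; h = 0.050000; intermediate values shown to 6 dp
step 0: x = -0.5000, y = 1.0000, dx/dtau = -1.0000, dy/dtau = 0.1250
step 1:
  k1: at (x, y) = (-0.500000, 1.000000), (dx/dtau, dy/dtau) = (-1.000000, 0.125000); Gamma_xxx = -0.190350, Gamma_xxy = 0.095175, Gamma_xyy = -0.761401, Gamma_yxx = 0.555188, Gamma_yxy = -0.277594, Gamma_yyy = 2.220753; k1 = (-1.000000, 0.125000, 0.226041, -0.659286)
  k2: at (x, y) = (-0.525000, 1.003125), (dx/dtau, dy/dtau) = (-0.994349, 0.108518); Gamma_xxx = -0.193606, Gamma_xxy = 0.101326, Gamma_xyy = -0.776843, Gamma_yxx = 0.545438, Gamma_yxy = -0.285463, Gamma_yyy = 2.188571; k2 = (-0.994349, 0.108518, 0.222439, -0.626669)
  k3: at (x, y) = (-0.524859, 1.002713), (dx/dtau, dy/dtau) = (-0.994439, 0.109333); Gamma_xxx = -0.193786, Gamma_xxy = 0.101435, Gamma_xyy = -0.777248, Gamma_yxx = 0.545680, Gamma_yxy = -0.285630, Gamma_yyy = 2.188642; k3 = (-0.994439, 0.109333, 0.222985, -0.627901)
  k4: at (x, y) = (-0.549722, 1.005467), (dx/dtau, dy/dtau) = (-0.988851, 0.093605); Gamma_xxx = -0.196739, Gamma_xxy = 0.107564, Gamma_xyy = -0.791259, Gamma_yxx = 0.536198, Gamma_yxy = -0.293157, Gamma_yyy = 2.156517; k4 = (-0.988851, 0.093605, 0.219222, -0.597474)
  Y <- Y + (h/6)(k1 + 2k2 + 2k3 + k4): x = -0.5497, y = 1.0055, dx/dtau = -0.9889, dy/dtau = 0.0936
step 2:
  k1: at (x, y) = (-0.549720, 1.005453), (dx/dtau, dy/dtau) = (-0.988866, 0.093617); Gamma_xxx = -0.196746, Gamma_xxy = 0.107569, Gamma_xyy = -0.791275, Gamma_yxx = 0.536205, Gamma_yxy = -0.293164, Gamma_yyy = 2.156515; k1 = (-0.988866, 0.093617, 0.219240, -0.597511)
  k2: at (x, y) = (-0.574442, 1.007793), (dx/dtau, dy/dtau) = (-0.983385, 0.078680); Gamma_xxx = -0.199446, Gamma_xxy = 0.113684, Gamma_xyy = -0.804001, Gamma_yxx = 0.527018, Gamma_yxy = -0.300400, Gamma_yyy = 2.124501; k2 = (-0.983385, 0.078680, 0.215443, -0.569288)
  k3: at (x, y) = (-0.574305, 1.007420), (dx/dtau, dy/dtau) = (-0.983480, 0.079385); Gamma_xxx = -0.199611, Gamma_xxy = 0.113793, Gamma_xyy = -0.804370, Gamma_yxx = 0.527226, Gamma_yxy = -0.300559, Gamma_yyy = 2.124553; k3 = (-0.983480, 0.079385, 0.215908, -0.570271)
  k4: at (x, y) = (-0.598894, 1.009422), (dx/dtau, dy/dtau) = (-0.978070, 0.065104); Gamma_xxx = -0.202052, Gamma_xxy = 0.119878, Gamma_xyy = -0.815822, Gamma_yxx = 0.518289, Gamma_yxy = -0.307503, Gamma_yyy = 2.092688; k4 = (-0.978070, 0.065104, 0.212012, -0.543837)
  Y <- Y + (h/6)(k1 + 2k2 + 2k3 + k4): x = -0.5989, y = 1.0094, dx/dtau = -0.9781, dy/dtau = 0.0651


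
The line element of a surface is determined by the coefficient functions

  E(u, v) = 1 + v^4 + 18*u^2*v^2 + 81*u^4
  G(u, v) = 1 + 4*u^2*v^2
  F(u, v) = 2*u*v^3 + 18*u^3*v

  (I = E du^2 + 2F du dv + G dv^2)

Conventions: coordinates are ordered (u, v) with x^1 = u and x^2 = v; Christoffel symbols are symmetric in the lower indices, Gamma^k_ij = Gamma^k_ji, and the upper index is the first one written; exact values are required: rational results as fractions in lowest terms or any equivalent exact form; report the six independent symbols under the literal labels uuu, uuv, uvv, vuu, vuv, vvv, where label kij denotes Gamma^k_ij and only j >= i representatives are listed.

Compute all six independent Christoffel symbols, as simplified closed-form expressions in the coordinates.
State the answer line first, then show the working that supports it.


Answer: Gamma_uuu = (162*u^3 + 18*u*v^2)/(81*u^4 + 22*u^2*v^2 + v^4 + 1), Gamma_uuv = (18*u^2*v + 2*v^3)/(81*u^4 + 22*u^2*v^2 + v^4 + 1), Gamma_uvv = (18*u^3 + 2*u*v^2)/(81*u^4 + 22*u^2*v^2 + v^4 + 1), Gamma_vuu = 36*u^2*v/(81*u^4 + 22*u^2*v^2 + v^4 + 1), Gamma_vuv = 4*u*v^2/(81*u^4 + 22*u^2*v^2 + v^4 + 1), Gamma_vvv = 4*u^2*v/(81*u^4 + 22*u^2*v^2 + v^4 + 1)

E = 1 + v^4 + 18*u^2*v^2 + 81*u^4; F = 2*u*v^3 + 18*u^3*v; G = 1 + 4*u^2*v^2
Gamma^k_ij = (1/2) g^{kl} (d_i g_jl + d_j g_il - d_l g_ij), with g^inv = (1/(EG-F^2)) [[G, -F], [-F, E]]
first partials: E_u = 36*u*v^2 + 324*u^3, E_v = 4*v^3 + 36*u^2*v, F_u = 2*v^3 + 54*u^2*v, F_v = 6*u*v^2 + 18*u^3, G_u = 8*u*v^2, G_v = 8*u^2*v
D = EG - F^2 = 1 + v^4 + 22*u^2*v^2 + 81*u^4
expanded: Gamma^u_uu = (G E_u - 2F F_u + F E_v)/(2D), Gamma^u_uv = (G E_v - F G_u)/(2D), Gamma^u_vv = (2G F_v - G G_u - F G_v)/(2D), Gamma^v_uu = (2E F_u - E E_v - F E_u)/(2D), Gamma^v_uv = (E G_u - F E_v)/(2D), Gamma^v_vv = (E G_v - 2F F_v + F G_u)/(2D); substitute and cancel common factors


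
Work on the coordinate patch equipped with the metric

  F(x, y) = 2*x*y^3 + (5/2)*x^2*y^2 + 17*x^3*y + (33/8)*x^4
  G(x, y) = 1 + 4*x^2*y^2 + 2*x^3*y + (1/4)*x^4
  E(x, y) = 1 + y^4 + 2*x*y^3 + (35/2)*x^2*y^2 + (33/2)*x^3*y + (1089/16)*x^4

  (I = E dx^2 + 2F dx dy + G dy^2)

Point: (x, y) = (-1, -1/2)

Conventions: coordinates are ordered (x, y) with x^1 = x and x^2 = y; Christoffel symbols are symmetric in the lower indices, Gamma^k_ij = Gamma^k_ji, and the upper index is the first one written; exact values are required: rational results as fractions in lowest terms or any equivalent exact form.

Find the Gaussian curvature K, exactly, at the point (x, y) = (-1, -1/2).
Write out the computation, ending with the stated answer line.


E = 82, F = 27/2, G = 13/4, EG - F^2 = 337/4 at the point
E_x = -306, E_y = -36, F_x = -87/2, F_y = -21, G_x = -6, G_y = -6
E_yy = 44, F_xy = 115/2, G_xx = 11
K follows from Brioschi's formula, (det M1 - det M2)/(EG - F^2)^2.
M1 = [[-E_yy/2 + F_xy - G_xx/2, E_x/2, F_x - E_y/2], [F_y - G_x/2, E, F], [G_y/2, F, G]] = [[30, -153, -51/2], [-18, 82, 27/2], [-3, 27/2, 13/4]]; det M1 = -303
M2 = [[0, E_y/2, G_x/2], [E_y/2, E, F], [G_x/2, F, G]] = [[0, -18, -3], [-18, 82, 27/2], [-3, 27/2, 13/4]]; det M2 = -333
det M1 - det M2 = 30; K = 30 / (337/4)^2 = 480/113569

Answer: K = 480/113569


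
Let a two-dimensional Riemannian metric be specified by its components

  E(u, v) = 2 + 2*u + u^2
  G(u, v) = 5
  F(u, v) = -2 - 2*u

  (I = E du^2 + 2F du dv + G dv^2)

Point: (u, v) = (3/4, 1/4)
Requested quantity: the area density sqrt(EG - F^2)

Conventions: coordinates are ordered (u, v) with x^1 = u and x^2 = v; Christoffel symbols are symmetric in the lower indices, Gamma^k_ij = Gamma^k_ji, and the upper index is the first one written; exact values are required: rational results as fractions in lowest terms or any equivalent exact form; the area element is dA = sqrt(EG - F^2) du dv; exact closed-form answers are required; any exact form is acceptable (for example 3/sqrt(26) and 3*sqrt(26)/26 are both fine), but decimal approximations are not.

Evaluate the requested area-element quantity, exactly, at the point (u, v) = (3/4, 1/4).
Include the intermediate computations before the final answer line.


E = 65/16, F = -7/2, G = 5; EG - F^2 = 129/16

Answer: sqrt(EG - F^2) = sqrt(129)/4


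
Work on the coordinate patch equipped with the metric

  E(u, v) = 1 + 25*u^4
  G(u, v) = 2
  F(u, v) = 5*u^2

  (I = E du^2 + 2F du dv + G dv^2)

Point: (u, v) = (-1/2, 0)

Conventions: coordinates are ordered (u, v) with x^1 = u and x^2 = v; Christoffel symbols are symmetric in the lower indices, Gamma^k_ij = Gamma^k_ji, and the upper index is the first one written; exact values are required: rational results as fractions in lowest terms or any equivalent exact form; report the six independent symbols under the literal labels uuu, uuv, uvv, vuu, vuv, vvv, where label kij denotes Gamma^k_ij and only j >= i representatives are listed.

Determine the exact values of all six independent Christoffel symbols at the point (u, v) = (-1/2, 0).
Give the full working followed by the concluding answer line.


E = 41/16, F = 5/4, G = 2 at the point
E_u = -25/2, E_v = 0, F_u = -5, F_v = 0, G_u = 0, G_v = 0
EG - F^2 = 57/16;  g^inv = (16/57) * [[2, -5/4], [-5/4, 41/16]]
first-kind symbols [ij,l] = (1/2)(d_i g_jl + d_j g_il - d_l g_ij): [uu,u] = E_u/2 = -25/4, [uu,v] = F_u - E_v/2 = -5, [uv,u] = E_v/2 = 0, [uv,v] = G_u/2 = 0, [vv,u] = F_v - G_u/2 = 0, [vv,v] = G_v/2 = 0
Gamma^u_ij = (G*[ij,u] - F*[ij,v])/(EG - F^2), Gamma^v_ij = (E*[ij,v] - F*[ij,u])/(EG - F^2)

Answer: Gamma_uuu = -100/57, Gamma_uuv = 0, Gamma_uvv = 0, Gamma_vuu = -80/57, Gamma_vuv = 0, Gamma_vvv = 0


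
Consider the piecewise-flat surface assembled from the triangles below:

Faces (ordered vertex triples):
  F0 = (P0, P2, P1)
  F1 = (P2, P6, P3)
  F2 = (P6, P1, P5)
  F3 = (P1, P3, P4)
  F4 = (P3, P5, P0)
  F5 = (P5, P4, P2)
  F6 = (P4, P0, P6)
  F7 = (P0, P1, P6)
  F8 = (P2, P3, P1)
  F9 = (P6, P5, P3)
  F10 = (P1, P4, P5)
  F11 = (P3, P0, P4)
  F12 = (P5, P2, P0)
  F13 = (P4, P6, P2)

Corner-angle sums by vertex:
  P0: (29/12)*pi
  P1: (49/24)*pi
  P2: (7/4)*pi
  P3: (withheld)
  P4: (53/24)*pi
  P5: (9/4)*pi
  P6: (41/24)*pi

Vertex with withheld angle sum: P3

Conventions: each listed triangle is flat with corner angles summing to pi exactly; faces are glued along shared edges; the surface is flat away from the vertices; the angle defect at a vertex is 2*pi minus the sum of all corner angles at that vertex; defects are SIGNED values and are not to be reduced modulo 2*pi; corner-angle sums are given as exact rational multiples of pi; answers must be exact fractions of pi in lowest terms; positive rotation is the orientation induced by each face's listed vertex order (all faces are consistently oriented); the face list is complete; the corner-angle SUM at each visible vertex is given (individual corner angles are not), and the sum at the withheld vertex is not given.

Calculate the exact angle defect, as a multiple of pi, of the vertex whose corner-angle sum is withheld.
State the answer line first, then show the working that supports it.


Answer: defect(P3) = (3/8)*pi

V = 7, E = 21, F = 14; chi = V - E + F = 0
Gauss-Bonnet: total defect = 2*pi*chi = 0; visible defects sum to (-3/8)*pi


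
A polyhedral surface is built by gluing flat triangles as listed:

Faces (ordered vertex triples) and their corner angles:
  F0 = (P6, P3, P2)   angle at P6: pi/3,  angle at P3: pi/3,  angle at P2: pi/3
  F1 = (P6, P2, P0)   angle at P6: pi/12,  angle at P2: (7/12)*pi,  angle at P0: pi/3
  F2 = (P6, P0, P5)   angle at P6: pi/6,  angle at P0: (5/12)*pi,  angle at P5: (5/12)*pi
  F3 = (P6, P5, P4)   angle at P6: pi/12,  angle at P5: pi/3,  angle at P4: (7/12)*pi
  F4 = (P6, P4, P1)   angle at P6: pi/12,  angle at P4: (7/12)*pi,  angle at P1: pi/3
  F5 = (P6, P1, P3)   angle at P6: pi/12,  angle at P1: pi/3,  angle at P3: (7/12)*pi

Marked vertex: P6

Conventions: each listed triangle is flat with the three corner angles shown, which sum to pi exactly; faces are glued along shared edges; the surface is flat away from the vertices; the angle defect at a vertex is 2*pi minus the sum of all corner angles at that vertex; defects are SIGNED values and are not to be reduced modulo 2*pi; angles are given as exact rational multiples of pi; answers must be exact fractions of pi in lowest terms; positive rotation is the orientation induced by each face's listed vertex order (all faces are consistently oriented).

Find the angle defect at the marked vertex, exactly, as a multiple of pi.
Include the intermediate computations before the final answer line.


Sum of corner angles at P6: (5/6)*pi
defect = 2*pi - (5/6)*pi

Answer: defect(P6) = (7/6)*pi


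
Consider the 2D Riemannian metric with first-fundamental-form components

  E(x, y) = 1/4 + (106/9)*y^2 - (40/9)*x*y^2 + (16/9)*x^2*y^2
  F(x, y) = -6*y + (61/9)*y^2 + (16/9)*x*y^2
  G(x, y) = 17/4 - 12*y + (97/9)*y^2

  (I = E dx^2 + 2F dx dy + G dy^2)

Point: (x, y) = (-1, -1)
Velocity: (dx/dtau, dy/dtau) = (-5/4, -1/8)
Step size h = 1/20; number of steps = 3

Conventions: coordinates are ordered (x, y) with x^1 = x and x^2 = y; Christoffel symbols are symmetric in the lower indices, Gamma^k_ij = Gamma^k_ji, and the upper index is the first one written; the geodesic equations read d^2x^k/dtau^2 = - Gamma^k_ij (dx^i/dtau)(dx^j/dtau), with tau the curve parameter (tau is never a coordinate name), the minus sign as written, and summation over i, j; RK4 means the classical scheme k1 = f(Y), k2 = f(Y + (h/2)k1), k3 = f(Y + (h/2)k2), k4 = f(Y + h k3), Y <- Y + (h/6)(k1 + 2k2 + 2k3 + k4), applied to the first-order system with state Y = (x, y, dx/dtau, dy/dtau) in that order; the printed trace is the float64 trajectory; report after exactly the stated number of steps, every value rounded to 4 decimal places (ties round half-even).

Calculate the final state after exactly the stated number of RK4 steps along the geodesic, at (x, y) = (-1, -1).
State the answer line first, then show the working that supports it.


Answer: x = -1.1673, y = -1.0379, dx/dtau = -0.9819, dy/dtau = -0.3680

f(Y) = (dx/dtau, dy/dtau, -Gamma^x_ij Y'^i Y'^j, -Gamma^y_ij Y'^i Y'^j) with the Gammas evaluated at the stage position; h = 0.050000; intermediate values shown to 6 dp
step 0: x = -1.0000, y = -1.0000, dx/dtau = -1.2500, dy/dtau = -0.1250
step 1:
  k1: at (x, y) = (-1.000000, -1.000000), (dx/dtau, dy/dtau) = (-1.250000, -0.125000); Gamma_xxx = -0.874844, Gamma_xxy = -1.306893, Gamma_xyy = -0.665908, Gamma_yxx = 1.087809, Gamma_yxy = 0.531891, Gamma_yyy = -0.349743; k1 = (-1.250000, -0.125000, 1.785752, -1.860453)
  k2: at (x, y) = (-1.031250, -1.003125), (dx/dtau, dy/dtau) = (-1.205356, -0.171511); Gamma_xxx = -0.863240, Gamma_xxy = -1.292885, Gamma_xyy = -0.643154, Gamma_yxx = 1.090500, Gamma_yxy = 0.523875, Gamma_yyy = -0.358995; k2 = (-1.205356, -0.171511, 1.807668, -1.790413)
  k3: at (x, y) = (-1.030134, -1.004288), (dx/dtau, dy/dtau) = (-1.204808, -0.169760); Gamma_xxx = -0.863059, Gamma_xxy = -1.291620, Gamma_xyy = -0.642629, Gamma_yxx = 1.090108, Gamma_yxy = 0.523584, Gamma_yyy = -0.358667; k3 = (-1.204808, -0.169760, 1.799651, -1.786201)
  k4: at (x, y) = (-1.060240, -1.008488), (dx/dtau, dy/dtau) = (-1.160017, -0.214310); Gamma_xxx = -0.851608, Gamma_xxy = -1.276942, Gamma_xyy = -0.620362, Gamma_yxx = 1.092662, Gamma_yxy = 0.515541, Gamma_yyy = -0.367160; k4 = (-1.160017, -0.214310, 1.809355, -1.709797)
  Y <- Y + (h/6)(k1 + 2k2 + 2k3 + k4): x = -1.0603, y = -1.0085, dx/dtau = -1.1599, dy/dtau = -0.2144
step 2:
  k1: at (x, y) = (-1.060253, -1.008515), (dx/dtau, dy/dtau) = (-1.159919, -0.214362); Gamma_xxx = -0.851591, Gamma_xxy = -1.276901, Gamma_xyy = -0.620328, Gamma_yxx = 1.092657, Gamma_yxy = 0.515526, Gamma_yyy = -0.367163; k1 = (-1.159919, -0.214362, 1.809231, -1.709566)
  k2: at (x, y) = (-1.089251, -1.013875), (dx/dtau, dy/dtau) = (-1.114688, -0.257101); Gamma_xxx = -0.840231, Gamma_xxy = -1.261435, Gamma_xyy = -0.598437, Gamma_yxx = 1.095030, Gamma_yxy = 0.507404, Gamma_yyy = -0.374924; k2 = (-1.114688, -0.257101, 1.806593, -1.626655)
  k3: at (x, y) = (-1.088120, -1.014943), (dx/dtau, dy/dtau) = (-1.114754, -0.255029); Gamma_xxx = -0.840097, Gamma_xxy = -1.260330, Gamma_xyy = -0.598053, Gamma_yxx = 1.094636, Gamma_yxy = 0.507162, Gamma_yyy = -0.374591; k3 = (-1.114754, -0.255029, 1.799476, -1.624281)
  k4: at (x, y) = (-1.115991, -1.021267), (dx/dtau, dy/dtau) = (-1.069945, -0.295576); Gamma_xxx = -0.828909, Gamma_xxy = -1.244374, Gamma_xyy = -0.576765, Gamma_yxx = 1.096823, Gamma_yxy = 0.499048, Gamma_yyy = -0.381639; k4 = (-1.069945, -0.295576, 1.786378, -1.537930)
  Y <- Y + (h/6)(k1 + 2k2 + 2k3 + k4): x = -1.1160, y = -1.0213, dx/dtau = -1.0699, dy/dtau = -0.2956
step 3:
  k1: at (x, y) = (-1.115992, -1.021300), (dx/dtau, dy/dtau) = (-1.069854, -0.295607); Gamma_xxx = -0.828894, Gamma_xxy = -1.244330, Gamma_xyy = -0.576733, Gamma_yxx = 1.096815, Gamma_yxy = 0.499034, Gamma_yyy = -0.381638; k1 = (-1.069854, -0.295607, 1.786194, -1.537698)
  k2: at (x, y) = (-1.142739, -1.028691), (dx/dtau, dy/dtau) = (-1.025199, -0.334049); Gamma_xxx = -0.817823, Gamma_xxy = -1.227761, Gamma_xyy = -0.555939, Gamma_yxx = 1.098769, Gamma_yxy = 0.490880, Gamma_yyy = -0.387989; k2 = (-1.025199, -0.334049, 1.762532, -1.447769)
  k3: at (x, y) = (-1.141622, -1.029652), (dx/dtau, dy/dtau) = (-1.025791, -0.331801); Gamma_xxx = -0.817733, Gamma_xxy = -1.226824, Gamma_xyy = -0.555679, Gamma_yxx = 1.098383, Gamma_yxy = 0.490686, Gamma_yyy = -0.387666; k3 = (-1.025791, -0.331801, 1.756754, -1.447110)
  k4: at (x, y) = (-1.167282, -1.037890), (dx/dtau, dy/dtau) = (-0.982017, -0.367963); Gamma_xxx = -0.806855, Gamma_xxy = -1.209951, Gamma_xyy = -0.535570, Gamma_yxx = 1.100120, Gamma_yxy = 0.482579, Gamma_yyy = -0.393362; k4 = (-0.982017, -0.367963, 1.725031, -1.356403)
  Y <- Y + (h/6)(k1 + 2k2 + 2k3 + k4): x = -1.1673, y = -1.0379, dx/dtau = -0.9819, dy/dtau = -0.3680


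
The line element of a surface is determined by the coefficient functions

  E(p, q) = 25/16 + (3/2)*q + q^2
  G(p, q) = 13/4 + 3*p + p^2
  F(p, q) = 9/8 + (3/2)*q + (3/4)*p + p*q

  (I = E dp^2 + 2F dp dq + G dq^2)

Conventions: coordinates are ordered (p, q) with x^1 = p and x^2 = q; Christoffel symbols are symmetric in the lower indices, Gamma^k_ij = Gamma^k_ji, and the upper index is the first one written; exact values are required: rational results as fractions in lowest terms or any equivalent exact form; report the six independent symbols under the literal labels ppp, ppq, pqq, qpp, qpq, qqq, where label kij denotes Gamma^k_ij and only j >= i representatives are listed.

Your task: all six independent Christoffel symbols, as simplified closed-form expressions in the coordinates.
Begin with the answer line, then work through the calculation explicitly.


Answer: Gamma_ppp = 0, Gamma_ppq = (16*q + 12)/(16*p^2 + 48*p + 16*q^2 + 24*q + 61), Gamma_pqq = 0, Gamma_qpp = 0, Gamma_qpq = (16*p + 24)/(16*p^2 + 48*p + 16*q^2 + 24*q + 61), Gamma_qqq = 0

E = 25/16 + (3/2)*q + q^2; F = 9/8 + (3/2)*q + (3/4)*p + p*q; G = 13/4 + 3*p + p^2
Gamma^k_ij = (1/2) g^{kl} (d_i g_jl + d_j g_il - d_l g_ij), with g^inv = (1/(EG-F^2)) [[G, -F], [-F, E]]
first partials: E_p = 0, E_q = 3/2 + 2*q, F_p = 3/4 + q, F_q = 3/2 + p, G_p = 3 + 2*p, G_q = 0
D = EG - F^2 = 61/16 + (3/2)*q + 3*p + q^2 + p^2
expanded: Gamma^p_pp = (G E_p - 2F F_p + F E_q)/(2D), Gamma^p_pq = (G E_q - F G_p)/(2D), Gamma^p_qq = (2G F_q - G G_p - F G_q)/(2D), Gamma^q_pp = (2E F_p - E E_q - F E_p)/(2D), Gamma^q_pq = (E G_p - F E_q)/(2D), Gamma^q_qq = (E G_q - 2F F_q + F G_p)/(2D); substitute and cancel common factors


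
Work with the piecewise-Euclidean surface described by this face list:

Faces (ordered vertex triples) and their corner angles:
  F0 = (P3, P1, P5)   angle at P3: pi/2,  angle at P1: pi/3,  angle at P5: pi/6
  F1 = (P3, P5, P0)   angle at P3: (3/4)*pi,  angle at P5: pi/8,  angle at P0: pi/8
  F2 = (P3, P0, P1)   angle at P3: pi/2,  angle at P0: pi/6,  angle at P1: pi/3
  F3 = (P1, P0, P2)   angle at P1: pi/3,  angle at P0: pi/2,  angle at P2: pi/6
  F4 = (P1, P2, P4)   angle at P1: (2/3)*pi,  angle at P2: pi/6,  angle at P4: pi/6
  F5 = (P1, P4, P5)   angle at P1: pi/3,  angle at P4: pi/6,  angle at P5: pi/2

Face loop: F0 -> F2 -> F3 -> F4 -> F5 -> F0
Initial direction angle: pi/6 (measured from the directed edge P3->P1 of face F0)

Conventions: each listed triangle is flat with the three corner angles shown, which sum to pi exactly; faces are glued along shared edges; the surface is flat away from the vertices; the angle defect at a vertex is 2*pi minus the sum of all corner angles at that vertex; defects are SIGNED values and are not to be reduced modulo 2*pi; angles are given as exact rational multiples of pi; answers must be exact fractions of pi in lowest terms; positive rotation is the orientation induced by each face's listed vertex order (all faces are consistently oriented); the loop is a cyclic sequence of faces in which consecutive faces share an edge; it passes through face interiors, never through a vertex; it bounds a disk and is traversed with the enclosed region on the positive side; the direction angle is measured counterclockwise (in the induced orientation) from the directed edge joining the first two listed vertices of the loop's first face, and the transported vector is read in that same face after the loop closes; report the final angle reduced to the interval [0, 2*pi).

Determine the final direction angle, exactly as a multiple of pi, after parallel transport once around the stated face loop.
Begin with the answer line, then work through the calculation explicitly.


Answer: final direction angle = pi/6

enclosed vertex P1: corner angles sum to 2*pi, defect = 2*pi - 2*pi = 0
by Gauss-Bonnet the loop rotates the vector by the enclosed defect sum (positive orientation, mod 2*pi)
final angle = pi/6 + 0 = pi/6 (mod 2*pi)


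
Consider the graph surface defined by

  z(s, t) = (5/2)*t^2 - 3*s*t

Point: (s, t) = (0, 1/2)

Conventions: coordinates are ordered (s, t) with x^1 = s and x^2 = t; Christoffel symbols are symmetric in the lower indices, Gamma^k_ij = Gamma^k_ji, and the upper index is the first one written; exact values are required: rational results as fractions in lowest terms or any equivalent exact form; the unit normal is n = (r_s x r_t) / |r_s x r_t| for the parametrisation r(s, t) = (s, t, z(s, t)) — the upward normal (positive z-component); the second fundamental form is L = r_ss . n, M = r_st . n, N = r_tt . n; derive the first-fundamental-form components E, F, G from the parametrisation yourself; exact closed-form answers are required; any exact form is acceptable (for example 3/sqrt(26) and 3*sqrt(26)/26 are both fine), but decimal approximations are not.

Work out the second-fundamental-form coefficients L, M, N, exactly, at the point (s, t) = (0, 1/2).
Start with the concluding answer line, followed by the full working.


Answer: L = 0, M = -3*sqrt(38)/19, N = 5*sqrt(38)/19

z_s = -3/2, z_t = 5/2, z_ss = 0, z_st = -3, z_tt = 5
E = 13/4, F = -15/4, G = 29/4; answer radicand W^2 = 19/2
unnormalised second-form numerators: l = 0, m = -3, n = 5; L = l/sqrt(19/2), and similarly M = m/sqrt(W^2), N = n/sqrt(W^2)


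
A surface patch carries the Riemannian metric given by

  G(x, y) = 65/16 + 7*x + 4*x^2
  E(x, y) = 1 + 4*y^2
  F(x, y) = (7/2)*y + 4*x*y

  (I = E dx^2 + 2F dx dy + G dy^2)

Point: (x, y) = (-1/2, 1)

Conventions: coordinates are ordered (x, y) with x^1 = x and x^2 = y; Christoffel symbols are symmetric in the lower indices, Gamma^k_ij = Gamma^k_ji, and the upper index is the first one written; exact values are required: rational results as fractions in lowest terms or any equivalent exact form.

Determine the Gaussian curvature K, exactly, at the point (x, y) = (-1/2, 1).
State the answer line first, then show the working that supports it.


Answer: K = -1024/7921

E = 5, F = 3/2, G = 25/16, EG - F^2 = 89/16 at the point
E_x = 0, E_y = 8, F_x = 4, F_y = 3/2, G_x = 3, G_y = 0
E_yy = 8, F_xy = 4, G_xx = 8
Evaluate Brioschi's two determinant matrices M1, M2 and divide by (EG - F^2)^2.
M1 = [[-E_yy/2 + F_xy - G_xx/2, E_x/2, F_x - E_y/2], [F_y - G_x/2, E, F], [G_y/2, F, G]] = [[-4, 0, 0], [0, 5, 3/2], [0, 3/2, 25/16]]; det M1 = -89/4
M2 = [[0, E_y/2, G_x/2], [E_y/2, E, F], [G_x/2, F, G]] = [[0, 4, 3/2], [4, 5, 3/2], [3/2, 3/2, 25/16]]; det M2 = -73/4
det M1 - det M2 = -4; K = -4 / (89/16)^2 = -1024/7921


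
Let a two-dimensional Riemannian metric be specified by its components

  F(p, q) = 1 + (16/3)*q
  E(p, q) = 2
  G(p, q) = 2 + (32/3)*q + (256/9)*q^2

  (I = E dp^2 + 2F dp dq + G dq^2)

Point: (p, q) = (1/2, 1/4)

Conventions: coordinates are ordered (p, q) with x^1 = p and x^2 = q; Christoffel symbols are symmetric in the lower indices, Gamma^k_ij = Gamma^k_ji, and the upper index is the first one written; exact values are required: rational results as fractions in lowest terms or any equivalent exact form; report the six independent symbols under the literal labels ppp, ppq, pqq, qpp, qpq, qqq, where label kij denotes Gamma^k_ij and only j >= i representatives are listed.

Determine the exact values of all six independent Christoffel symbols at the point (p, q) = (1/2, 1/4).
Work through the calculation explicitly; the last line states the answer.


E = 2, F = 7/3, G = 58/9 at the point
E_p = 0, E_q = 0, F_p = 0, F_q = 16/3, G_p = 0, G_q = 224/9
EG - F^2 = 67/9;  g^inv = (9/67) * [[58/9, -7/3], [-7/3, 2]]
first-kind symbols [ij,l] = (1/2)(d_i g_jl + d_j g_il - d_l g_ij): [pp,p] = E_p/2 = 0, [pp,q] = F_p - E_q/2 = 0, [pq,p] = E_q/2 = 0, [pq,q] = G_p/2 = 0, [qq,p] = F_q - G_p/2 = 16/3, [qq,q] = G_q/2 = 112/9
Gamma^p_ij = (G*[ij,p] - F*[ij,q])/(EG - F^2), Gamma^q_ij = (E*[ij,q] - F*[ij,p])/(EG - F^2)

Answer: Gamma_ppp = 0, Gamma_ppq = 0, Gamma_pqq = 48/67, Gamma_qpp = 0, Gamma_qpq = 0, Gamma_qqq = 112/67


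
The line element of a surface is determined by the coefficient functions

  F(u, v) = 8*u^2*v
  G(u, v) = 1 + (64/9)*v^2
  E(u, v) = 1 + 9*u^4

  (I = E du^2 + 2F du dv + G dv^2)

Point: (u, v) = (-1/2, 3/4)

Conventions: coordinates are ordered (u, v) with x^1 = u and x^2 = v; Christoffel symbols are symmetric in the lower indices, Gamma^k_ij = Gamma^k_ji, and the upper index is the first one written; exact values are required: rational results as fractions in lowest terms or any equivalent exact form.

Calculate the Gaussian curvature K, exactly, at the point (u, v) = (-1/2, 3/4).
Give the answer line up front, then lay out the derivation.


Answer: K = -2048/7921

E = 25/16, F = 3/2, G = 5, EG - F^2 = 89/16 at the point
E_u = -9/2, E_v = 0, F_u = -6, F_v = 2, G_u = 0, G_v = 32/3
E_vv = 0, F_uv = -8, G_uu = 0
Compute both Brioschi determinants and normalise by (EG - F^2)^2.
M1 = [[-E_vv/2 + F_uv - G_uu/2, E_u/2, F_u - E_v/2], [F_v - G_u/2, E, F], [G_v/2, F, G]] = [[-8, -9/4, -6], [2, 25/16, 3/2], [16/3, 3/2, 5]]; det M1 = -8
M2 = [[0, E_v/2, G_u/2], [E_v/2, E, F], [G_u/2, F, G]] = [[0, 0, 0], [0, 25/16, 3/2], [0, 3/2, 5]]; det M2 = 0
det M1 - det M2 = -8; K = -8 / (89/16)^2 = -2048/7921


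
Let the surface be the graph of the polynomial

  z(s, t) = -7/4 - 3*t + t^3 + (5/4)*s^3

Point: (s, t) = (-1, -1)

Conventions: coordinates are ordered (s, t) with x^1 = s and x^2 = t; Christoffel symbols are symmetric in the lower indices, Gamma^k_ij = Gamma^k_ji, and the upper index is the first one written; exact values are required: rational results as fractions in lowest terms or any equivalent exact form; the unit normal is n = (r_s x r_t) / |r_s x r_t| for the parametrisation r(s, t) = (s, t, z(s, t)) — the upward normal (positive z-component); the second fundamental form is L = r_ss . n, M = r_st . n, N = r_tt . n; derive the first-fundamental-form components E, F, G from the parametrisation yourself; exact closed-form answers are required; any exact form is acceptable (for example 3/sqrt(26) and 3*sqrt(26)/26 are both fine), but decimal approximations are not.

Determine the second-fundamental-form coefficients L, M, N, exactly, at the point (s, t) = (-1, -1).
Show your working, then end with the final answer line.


z_s = 15/4, z_t = 0, z_ss = -15/2, z_st = 0, z_tt = -6
E = 241/16, F = 0, G = 1; answer radicand W^2 = 241/16
unnormalised second-form numerators: l = -15/2, m = 0, n = -6; L = l/sqrt(241/16), and similarly M = m/sqrt(W^2), N = n/sqrt(W^2)

Answer: L = -30*sqrt(241)/241, M = 0, N = -24*sqrt(241)/241


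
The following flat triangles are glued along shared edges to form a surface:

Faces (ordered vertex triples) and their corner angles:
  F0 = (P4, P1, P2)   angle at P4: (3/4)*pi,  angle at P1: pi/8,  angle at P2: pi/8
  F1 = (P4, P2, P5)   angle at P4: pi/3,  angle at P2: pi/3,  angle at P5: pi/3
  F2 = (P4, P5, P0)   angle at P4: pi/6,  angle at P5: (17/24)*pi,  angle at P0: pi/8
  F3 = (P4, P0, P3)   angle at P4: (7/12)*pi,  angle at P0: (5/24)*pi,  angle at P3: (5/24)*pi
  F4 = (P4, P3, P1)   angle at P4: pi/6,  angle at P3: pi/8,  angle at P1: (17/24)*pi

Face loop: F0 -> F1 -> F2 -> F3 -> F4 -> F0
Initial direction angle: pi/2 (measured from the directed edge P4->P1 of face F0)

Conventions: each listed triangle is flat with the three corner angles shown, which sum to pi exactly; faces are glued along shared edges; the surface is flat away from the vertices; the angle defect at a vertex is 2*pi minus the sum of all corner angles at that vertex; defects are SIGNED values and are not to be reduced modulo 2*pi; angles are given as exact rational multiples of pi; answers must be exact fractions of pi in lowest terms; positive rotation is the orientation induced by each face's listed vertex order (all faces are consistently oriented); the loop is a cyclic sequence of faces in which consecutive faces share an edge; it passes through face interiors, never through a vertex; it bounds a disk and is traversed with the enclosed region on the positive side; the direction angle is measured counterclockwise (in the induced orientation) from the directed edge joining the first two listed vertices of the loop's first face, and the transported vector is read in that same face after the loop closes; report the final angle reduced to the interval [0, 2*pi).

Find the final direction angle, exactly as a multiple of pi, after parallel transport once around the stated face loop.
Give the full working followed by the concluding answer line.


enclosed vertex P4: corner angles sum to 2*pi, defect = 2*pi - 2*pi = 0
the rotation equals the total enclosed defect, so the final angle is initial + defects (mod 2*pi)
final angle = pi/2 + 0 = pi/2 (mod 2*pi)

Answer: final direction angle = pi/2
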